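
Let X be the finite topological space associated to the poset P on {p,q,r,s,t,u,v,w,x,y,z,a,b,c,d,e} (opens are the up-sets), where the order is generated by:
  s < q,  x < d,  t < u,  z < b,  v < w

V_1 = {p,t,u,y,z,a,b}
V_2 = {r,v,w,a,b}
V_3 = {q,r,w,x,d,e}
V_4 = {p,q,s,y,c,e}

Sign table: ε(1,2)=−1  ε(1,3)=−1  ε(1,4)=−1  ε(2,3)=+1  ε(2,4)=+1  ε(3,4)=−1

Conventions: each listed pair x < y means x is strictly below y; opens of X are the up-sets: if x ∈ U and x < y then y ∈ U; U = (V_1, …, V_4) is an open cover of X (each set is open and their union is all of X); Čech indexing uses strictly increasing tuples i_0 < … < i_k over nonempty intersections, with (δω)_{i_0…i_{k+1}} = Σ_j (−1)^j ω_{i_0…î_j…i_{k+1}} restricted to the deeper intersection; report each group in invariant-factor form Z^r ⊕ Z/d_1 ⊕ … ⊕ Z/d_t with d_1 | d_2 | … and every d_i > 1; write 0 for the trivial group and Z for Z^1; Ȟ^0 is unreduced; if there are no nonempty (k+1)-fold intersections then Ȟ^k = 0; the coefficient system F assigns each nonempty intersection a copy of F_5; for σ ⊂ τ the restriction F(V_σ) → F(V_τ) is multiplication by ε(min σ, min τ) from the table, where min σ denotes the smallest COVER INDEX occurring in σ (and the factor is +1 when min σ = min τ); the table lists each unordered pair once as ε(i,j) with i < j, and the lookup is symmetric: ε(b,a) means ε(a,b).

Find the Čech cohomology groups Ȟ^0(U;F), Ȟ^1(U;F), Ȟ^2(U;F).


nonempty overlaps:
  V12={a,b} V14={p,y} V23={r,w} V34={q,e}
C dims 4,4; δ0: rk_F5 4
degree 0: 4−4−0 = 0 → Ȟ^0 ≅ 0
degree 1: 4−0−4 = 0 → Ȟ^1 ≅ 0
degree 2: 0−0−0 = 0 → Ȟ^2 ≅ 0

Ȟ^0 = 0; Ȟ^1 = 0; Ȟ^2 = 0


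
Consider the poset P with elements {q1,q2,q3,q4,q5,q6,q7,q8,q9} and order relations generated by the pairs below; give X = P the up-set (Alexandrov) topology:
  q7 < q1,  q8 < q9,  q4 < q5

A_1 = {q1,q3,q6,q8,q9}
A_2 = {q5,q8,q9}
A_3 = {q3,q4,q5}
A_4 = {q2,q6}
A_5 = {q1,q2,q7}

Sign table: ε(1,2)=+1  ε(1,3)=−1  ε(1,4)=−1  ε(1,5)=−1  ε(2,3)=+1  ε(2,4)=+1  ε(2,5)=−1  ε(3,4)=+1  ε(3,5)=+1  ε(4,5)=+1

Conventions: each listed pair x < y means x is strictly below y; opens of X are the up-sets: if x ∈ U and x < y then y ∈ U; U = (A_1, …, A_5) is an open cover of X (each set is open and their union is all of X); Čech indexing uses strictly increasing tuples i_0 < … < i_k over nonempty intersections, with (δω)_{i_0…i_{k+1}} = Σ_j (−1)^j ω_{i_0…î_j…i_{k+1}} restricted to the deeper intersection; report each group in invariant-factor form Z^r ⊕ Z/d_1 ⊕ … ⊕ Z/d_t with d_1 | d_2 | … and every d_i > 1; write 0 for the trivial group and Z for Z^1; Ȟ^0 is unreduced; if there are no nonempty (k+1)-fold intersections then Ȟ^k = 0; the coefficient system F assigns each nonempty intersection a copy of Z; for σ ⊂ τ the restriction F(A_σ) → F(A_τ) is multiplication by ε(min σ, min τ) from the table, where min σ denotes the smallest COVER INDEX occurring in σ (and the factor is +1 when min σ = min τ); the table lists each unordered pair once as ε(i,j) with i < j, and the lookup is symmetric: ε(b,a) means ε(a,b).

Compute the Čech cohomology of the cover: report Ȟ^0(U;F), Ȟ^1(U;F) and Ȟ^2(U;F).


intersection data:
  A12={q8,q9} A13={q3} A14={q6} A15={q1} A23={q5} A45={q2}
C dims 5,6; δ0: rk 5, SNF 1^4·2
Ȟ^0 = (5 − 5) − 0 = 0, so Ȟ^0 ≅ 0
Ȟ^1 = (6 − 0) − 5 = 1 plus torsion [2], so Ȟ^1 ≅ Z ⊕ Z/2
Ȟ^2 = (0 − 0) − 0 = 0, so Ȟ^2 ≅ 0

Ȟ^0(U;F) ≅ 0; Ȟ^1(U;F) ≅ Z ⊕ Z/2; Ȟ^2(U;F) ≅ 0


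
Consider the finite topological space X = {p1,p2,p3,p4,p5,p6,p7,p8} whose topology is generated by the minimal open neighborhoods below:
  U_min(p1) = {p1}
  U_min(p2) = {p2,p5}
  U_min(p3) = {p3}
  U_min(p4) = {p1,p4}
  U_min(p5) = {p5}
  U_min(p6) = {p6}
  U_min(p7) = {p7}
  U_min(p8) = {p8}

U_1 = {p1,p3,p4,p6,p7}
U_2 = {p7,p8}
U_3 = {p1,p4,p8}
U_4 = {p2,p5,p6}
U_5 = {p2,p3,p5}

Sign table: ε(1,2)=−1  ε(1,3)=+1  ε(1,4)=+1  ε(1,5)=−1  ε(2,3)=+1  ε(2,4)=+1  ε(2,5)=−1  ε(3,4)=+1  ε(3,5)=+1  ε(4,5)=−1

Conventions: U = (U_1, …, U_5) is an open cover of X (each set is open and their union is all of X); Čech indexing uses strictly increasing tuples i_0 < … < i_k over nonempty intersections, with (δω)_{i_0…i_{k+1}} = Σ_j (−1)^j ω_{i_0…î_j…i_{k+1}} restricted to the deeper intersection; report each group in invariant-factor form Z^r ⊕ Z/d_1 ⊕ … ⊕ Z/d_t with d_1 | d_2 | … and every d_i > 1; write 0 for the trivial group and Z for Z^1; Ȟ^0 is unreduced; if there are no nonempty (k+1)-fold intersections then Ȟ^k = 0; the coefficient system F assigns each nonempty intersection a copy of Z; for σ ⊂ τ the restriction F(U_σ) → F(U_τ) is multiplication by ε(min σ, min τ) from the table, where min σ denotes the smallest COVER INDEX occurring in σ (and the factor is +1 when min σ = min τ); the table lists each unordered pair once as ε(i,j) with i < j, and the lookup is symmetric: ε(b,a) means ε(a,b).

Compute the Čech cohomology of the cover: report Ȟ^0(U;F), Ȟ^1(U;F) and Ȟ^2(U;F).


cover nerve:
  U12={p7} U13={p1,p4} U14={p6} U15={p3} U23={p8} U45={p2,p5}
C dims 5,6; δ0: rk 5, SNF 1^4·2
Ȟ^0: (5−5)−0=0 ⇒ 0
Ȟ^1: (6−0)−5=1 plus torsion [2] ⇒ Z ⊕ Z/2
Ȟ^2: (0−0)−0=0 ⇒ 0

Ȟ^0 = 0, Ȟ^1 = Z ⊕ Z/2 and Ȟ^2 = 0


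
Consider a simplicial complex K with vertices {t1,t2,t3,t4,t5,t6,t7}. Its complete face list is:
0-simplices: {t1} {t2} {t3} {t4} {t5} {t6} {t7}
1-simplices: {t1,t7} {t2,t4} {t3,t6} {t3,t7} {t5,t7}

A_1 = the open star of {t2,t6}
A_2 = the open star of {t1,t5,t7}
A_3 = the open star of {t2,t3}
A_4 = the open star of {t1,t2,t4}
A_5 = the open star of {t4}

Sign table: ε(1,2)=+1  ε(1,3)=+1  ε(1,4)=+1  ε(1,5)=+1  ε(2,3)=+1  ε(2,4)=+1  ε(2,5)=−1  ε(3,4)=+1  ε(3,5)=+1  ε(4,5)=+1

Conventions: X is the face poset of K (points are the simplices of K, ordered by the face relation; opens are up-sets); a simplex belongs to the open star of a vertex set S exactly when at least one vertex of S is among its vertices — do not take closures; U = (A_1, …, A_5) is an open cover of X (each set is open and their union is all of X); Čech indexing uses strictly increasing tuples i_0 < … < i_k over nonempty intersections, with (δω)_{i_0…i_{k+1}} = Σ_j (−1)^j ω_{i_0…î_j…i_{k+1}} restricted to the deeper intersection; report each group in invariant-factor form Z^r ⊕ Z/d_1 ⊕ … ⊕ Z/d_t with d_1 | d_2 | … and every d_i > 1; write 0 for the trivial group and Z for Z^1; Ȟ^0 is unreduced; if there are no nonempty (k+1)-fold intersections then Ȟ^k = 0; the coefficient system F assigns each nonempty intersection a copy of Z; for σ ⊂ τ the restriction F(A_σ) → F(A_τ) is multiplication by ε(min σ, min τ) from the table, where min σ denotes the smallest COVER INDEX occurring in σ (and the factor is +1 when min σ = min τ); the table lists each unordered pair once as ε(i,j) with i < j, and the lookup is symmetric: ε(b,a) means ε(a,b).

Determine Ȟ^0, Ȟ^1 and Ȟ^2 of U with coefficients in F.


Ȟ^0(U;F) ≅ Z,  Ȟ^1(U;F) ≅ Z,  Ȟ^2(U;F) ≅ 0

intersection data:
  A1={{t2},{t6},{t2,t4},{t3,t6}} A2={{t1},{t5},{t7},{t1,t7},{t3,t7},{t5,t7}} A3={{t2},{t3},{t2,t4},{t3,t6},{t3,t7}} A4={{t1},{t2},{t4},{t1,t7},{t2,t4}} A5={{t4},{t2,t4}}
  A13={{t2},{t2,t4},{t3,t6}} A14={{t2},{t2,t4}} A15={{t2,t4}} A23={{t3,t7}} A24={{t1},{t1,t7}} A34={{t2},{t2,t4}} A35={{t2,t4}} A45={{t4},{t2,t4}}
  A134={{t2},{t2,t4}} A135={{t2,t4}} A145={{t2,t4}} A345={{t2,t4}}
  A1345={{t2,t4}}
C dims 5,8,4,1; δ0: rk 4, SNF 1^4; δ1: rk 3, SNF 1^3; δ2: rk 1, SNF 1^1
Ȟ^0 = (5 − 4) − 0 = 1, so Ȟ^0 ≅ Z
Ȟ^1 = (8 − 3) − 4 = 1, so Ȟ^1 ≅ Z
Ȟ^2 = (4 − 1) − 3 = 0, so Ȟ^2 ≅ 0


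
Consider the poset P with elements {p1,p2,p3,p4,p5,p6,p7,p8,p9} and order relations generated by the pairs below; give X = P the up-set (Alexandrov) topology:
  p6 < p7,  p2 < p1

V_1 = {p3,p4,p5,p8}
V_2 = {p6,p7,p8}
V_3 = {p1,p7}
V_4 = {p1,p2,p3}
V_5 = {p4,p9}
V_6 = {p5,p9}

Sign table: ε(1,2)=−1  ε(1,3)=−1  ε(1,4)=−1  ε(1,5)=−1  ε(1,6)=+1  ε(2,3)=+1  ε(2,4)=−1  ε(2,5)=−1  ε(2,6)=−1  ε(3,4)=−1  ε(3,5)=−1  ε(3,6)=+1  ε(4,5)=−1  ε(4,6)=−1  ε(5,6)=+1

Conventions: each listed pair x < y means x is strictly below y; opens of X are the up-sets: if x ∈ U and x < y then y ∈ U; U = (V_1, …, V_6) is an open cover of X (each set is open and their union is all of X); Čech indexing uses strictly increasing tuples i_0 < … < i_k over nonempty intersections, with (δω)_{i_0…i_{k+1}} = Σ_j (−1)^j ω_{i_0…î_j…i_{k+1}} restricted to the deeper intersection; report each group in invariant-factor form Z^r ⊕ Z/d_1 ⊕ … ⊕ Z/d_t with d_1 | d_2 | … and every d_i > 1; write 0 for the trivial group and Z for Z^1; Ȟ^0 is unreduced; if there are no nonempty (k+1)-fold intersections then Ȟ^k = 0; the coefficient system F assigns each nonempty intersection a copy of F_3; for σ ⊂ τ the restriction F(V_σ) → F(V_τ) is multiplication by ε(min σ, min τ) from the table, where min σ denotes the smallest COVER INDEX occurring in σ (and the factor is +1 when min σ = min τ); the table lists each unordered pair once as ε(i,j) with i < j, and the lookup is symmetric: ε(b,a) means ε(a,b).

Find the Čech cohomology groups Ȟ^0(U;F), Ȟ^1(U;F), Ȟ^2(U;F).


nerve of the cover:
  V12={p8} V14={p3} V15={p4} V16={p5} V23={p7} V34={p1} V56={p9}
C dims 6,7; δ0: rk_F3 6
Ȟ^0 = (6 − 6) − 0 = 0, so Ȟ^0 ≅ 0
Ȟ^1 = (7 − 0) − 6 = 1, so Ȟ^1 ≅ Z/3
Ȟ^2 = (0 − 0) − 0 = 0, so Ȟ^2 ≅ 0

Ȟ^0 ≅ 0, Ȟ^1 ≅ Z/3 and Ȟ^2 ≅ 0


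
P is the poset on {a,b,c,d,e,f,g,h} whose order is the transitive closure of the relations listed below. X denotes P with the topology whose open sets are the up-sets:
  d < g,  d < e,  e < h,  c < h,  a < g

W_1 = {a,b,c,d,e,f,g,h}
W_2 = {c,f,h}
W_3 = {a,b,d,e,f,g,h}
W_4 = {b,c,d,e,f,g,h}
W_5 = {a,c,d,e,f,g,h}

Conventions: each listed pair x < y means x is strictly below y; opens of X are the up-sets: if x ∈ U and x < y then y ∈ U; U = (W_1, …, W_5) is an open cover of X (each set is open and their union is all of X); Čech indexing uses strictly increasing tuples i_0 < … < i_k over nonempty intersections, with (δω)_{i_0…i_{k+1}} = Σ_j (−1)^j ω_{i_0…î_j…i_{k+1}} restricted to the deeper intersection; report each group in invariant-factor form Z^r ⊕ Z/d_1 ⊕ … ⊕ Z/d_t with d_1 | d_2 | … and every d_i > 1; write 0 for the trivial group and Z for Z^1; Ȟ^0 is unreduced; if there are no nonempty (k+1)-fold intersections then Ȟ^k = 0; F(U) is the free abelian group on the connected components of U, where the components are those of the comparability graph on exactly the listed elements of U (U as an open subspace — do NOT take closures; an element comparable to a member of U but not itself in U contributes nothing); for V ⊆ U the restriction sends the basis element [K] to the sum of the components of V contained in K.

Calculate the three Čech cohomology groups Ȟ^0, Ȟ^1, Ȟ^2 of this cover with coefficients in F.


Ȟ^0 = Z^3; Ȟ^1 = 0; Ȟ^2 = 0

intersection data:
  W12={c,f,h} W13={a,b,d,e,f,g,h} W14={b,c,d,e,f,g,h} W15={a,c,d,e,f,g,h} W23={f,h} W24={c,f,h} W25={c,f,h} W34={b,d,e,f,g,h} W35={a,d,e,f,g,h} W45={c,d,e,f,g,h}
  W123={f,h} W124={c,f,h} W125={c,f,h} W134={b,d,e,f,g,h} W135={a,d,e,f,g,h} W145={c,d,e,f,g,h} W234={f,h} W235={f,h} W245={c,f,h} W345={d,e,f,g,h}
  W1234={f,h} W1235={f,h} W1245={c,f,h} W1345={d,e,f,g,h} W2345={f,h}
  W12345={f,h}
components per intersection:
  W1: {a,c,d,e,g,h} {b} {f}
  W2: {c,h} {f}
  W3: {a,d,e,g,h} {b} {f}
  W4: {b} {c,d,e,g,h} {f}
  W5: {a,c,d,e,g,h} {f}
  W12: {c,h} {f}
  W13: {a,d,e,g,h} {b} {f}
  W14: {b} {c,d,e,g,h} {f}
  W15: {a,c,d,e,g,h} {f}
  W23: {f} {h}
  W24: {c,h} {f}
  W25: {c,h} {f}
  W34: {b} {d,e,g,h} {f}
  W35: {a,d,e,g,h} {f}
  W45: {c,d,e,g,h} {f}
  W123: {f} {h}
  W124: {c,h} {f}
  W125: {c,h} {f}
  W134: {b} {d,e,g,h} {f}
  W135: {a,d,e,g,h} {f}
  W145: {c,d,e,g,h} {f}
  W234: {f} {h}
  W235: {f} {h}
  W245: {c,h} {f}
  W345: {d,e,g,h} {f}
  W1234: {f} {h}
  W1235: {f} {h}
  W1245: {c,h} {f}
  W1345: {d,e,g,h} {f}
  W2345: {f} {h}
  W12345: {f} {h}
C dims 13,23,21,10; δ0: rk 10, SNF 1^10; δ1: rk 13, SNF 1^13; δ2: rk 8, SNF 1^8
Ȟ^0 = (13 − 10) − 0 = 3, so Ȟ^0 ≅ Z^3
Ȟ^1 = (23 − 13) − 10 = 0, so Ȟ^1 ≅ 0
Ȟ^2 = (21 − 8) − 13 = 0, so Ȟ^2 ≅ 0


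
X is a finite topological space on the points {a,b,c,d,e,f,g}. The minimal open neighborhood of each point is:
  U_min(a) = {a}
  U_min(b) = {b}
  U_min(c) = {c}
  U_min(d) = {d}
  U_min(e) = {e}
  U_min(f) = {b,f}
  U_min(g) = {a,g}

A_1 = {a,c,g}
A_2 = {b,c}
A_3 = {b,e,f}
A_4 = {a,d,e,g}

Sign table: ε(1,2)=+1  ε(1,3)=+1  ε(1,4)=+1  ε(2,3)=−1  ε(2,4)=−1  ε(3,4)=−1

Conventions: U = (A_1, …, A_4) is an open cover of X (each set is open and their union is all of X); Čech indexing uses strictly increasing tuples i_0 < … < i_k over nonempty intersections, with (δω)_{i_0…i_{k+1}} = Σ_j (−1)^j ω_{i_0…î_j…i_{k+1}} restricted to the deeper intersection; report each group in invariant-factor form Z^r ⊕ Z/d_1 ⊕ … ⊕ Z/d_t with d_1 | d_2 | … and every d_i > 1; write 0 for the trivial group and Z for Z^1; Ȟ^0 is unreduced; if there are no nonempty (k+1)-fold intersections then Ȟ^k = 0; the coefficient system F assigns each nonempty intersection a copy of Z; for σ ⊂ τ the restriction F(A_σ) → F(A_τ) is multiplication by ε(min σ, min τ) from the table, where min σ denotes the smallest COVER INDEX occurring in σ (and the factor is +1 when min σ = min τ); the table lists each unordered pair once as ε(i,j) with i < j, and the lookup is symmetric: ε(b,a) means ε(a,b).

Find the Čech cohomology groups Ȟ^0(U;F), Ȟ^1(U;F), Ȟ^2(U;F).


cover nerve:
  A12={c} A14={a,g} A23={b} A34={e}
C dims 4,4; δ0: rk 3, SNF 1^3
Ȟ^0: (4−3)−0=1 ⇒ Z
Ȟ^1: (4−0)−3=1 ⇒ Z
Ȟ^2: (0−0)−0=0 ⇒ 0

Ȟ^0 = Z, Ȟ^1 = Z and Ȟ^2 = 0


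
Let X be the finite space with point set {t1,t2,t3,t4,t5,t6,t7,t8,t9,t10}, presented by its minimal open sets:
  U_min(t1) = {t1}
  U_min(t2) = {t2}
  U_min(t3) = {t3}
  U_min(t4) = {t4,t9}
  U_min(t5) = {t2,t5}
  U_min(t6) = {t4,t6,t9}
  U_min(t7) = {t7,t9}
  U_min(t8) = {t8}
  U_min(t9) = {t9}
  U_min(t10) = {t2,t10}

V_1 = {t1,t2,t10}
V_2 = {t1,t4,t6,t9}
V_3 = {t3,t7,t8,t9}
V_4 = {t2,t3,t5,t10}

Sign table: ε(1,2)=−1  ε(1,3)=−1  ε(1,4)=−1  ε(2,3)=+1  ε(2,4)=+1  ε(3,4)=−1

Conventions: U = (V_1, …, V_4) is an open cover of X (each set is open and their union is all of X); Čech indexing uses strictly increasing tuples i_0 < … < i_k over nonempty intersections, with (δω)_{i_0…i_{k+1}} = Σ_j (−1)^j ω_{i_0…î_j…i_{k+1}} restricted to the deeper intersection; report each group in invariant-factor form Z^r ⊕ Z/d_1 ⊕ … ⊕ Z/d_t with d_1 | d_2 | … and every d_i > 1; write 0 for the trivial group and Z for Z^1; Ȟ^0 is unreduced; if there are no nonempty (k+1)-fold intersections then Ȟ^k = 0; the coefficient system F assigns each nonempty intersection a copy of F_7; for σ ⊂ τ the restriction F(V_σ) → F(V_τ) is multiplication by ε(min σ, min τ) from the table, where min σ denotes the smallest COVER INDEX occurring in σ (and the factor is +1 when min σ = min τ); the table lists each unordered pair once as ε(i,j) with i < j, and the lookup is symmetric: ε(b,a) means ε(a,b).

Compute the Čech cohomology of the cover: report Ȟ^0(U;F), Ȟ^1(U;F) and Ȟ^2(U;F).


Ȟ^0(U;F) ≅ 0, Ȟ^1(U;F) ≅ 0 and Ȟ^2(U;F) ≅ 0

nerve of the cover:
  V12={t1} V14={t2,t10} V23={t9} V34={t3}
C dims 4,4; δ0: rk_F7 4
Ȟ^0 = (4 − 4) − 0 = 0, so Ȟ^0 ≅ 0
Ȟ^1 = (4 − 0) − 4 = 0, so Ȟ^1 ≅ 0
Ȟ^2 = (0 − 0) − 0 = 0, so Ȟ^2 ≅ 0


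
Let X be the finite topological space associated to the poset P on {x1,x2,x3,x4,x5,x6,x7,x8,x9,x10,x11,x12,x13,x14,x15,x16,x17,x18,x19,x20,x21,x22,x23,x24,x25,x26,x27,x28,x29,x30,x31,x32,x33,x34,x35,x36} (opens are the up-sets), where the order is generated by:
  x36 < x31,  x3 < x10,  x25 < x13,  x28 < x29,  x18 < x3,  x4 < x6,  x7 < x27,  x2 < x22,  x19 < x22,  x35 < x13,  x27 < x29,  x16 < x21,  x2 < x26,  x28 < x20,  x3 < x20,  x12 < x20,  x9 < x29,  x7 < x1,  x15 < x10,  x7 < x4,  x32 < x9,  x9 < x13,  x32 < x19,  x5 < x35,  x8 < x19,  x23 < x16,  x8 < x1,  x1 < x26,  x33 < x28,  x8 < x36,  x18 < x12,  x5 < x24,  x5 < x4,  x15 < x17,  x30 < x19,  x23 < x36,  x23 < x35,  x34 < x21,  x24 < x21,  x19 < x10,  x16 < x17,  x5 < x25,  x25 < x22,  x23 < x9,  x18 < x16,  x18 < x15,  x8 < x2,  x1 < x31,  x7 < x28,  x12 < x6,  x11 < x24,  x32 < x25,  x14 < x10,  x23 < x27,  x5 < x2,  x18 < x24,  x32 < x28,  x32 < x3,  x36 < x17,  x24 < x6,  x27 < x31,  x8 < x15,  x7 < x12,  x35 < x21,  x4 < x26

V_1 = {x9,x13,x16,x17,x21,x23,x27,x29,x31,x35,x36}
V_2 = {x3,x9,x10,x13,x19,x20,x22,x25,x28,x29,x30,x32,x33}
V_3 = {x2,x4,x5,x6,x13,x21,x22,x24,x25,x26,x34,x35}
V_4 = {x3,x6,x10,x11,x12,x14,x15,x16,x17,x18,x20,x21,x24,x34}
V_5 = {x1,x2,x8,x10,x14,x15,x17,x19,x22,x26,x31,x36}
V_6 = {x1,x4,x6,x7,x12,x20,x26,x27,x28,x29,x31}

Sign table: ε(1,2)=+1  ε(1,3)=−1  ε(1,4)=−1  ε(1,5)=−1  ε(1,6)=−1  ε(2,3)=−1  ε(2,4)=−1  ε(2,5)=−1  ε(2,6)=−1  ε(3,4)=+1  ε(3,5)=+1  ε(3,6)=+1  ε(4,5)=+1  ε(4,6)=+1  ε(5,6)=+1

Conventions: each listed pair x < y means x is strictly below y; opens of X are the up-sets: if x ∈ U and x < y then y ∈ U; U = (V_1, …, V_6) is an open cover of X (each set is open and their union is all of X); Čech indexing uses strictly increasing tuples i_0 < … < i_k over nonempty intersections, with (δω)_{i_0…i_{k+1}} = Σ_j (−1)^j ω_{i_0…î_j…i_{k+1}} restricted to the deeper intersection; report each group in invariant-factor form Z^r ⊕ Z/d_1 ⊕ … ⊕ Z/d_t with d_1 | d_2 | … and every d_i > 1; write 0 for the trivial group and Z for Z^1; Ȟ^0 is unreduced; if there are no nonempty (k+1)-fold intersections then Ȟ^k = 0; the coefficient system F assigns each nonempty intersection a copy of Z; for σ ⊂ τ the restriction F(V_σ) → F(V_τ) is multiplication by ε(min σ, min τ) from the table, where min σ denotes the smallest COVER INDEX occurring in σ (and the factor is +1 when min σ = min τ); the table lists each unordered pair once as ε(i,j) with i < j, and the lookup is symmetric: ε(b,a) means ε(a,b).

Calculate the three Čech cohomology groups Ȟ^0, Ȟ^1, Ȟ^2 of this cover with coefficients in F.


nerve of the cover:
  V12={x9,x13,x29} V13={x13,x21,x35} V14={x16,x17,x21} V15={x17,x31,x36} V16={x27,x29,x31} V23={x13,x22,x25} V24={x3,x10,x20} V25={x10,x19,x22} V26={x20,x28,x29} V34={x6,x21,x24,x34} V35={x2,x22,x26} V36={x4,x6,x26} V45={x10,x14,x15,x17} V46={x6,x12,x20} V56={x1,x26,x31}
  V123={x13} V126={x29} V134={x21} V145={x17} V156={x31} V235={x22} V245={x10} V246={x20} V346={x6} V356={x26}
C dims 6,15,10; δ0: rk 5, SNF 1^5; δ1: rk 10, SNF 1^9·2
Ȟ^0 = (6 − 5) − 0 = 1, so Ȟ^0 ≅ Z
Ȟ^1 = (15 − 10) − 5 = 0, so Ȟ^1 ≅ 0
Ȟ^2 = (10 − 0) − 10 = 0 plus torsion [2], so Ȟ^2 ≅ Z/2

Ȟ^0 = Z,  Ȟ^1 = 0,  Ȟ^2 = Z/2


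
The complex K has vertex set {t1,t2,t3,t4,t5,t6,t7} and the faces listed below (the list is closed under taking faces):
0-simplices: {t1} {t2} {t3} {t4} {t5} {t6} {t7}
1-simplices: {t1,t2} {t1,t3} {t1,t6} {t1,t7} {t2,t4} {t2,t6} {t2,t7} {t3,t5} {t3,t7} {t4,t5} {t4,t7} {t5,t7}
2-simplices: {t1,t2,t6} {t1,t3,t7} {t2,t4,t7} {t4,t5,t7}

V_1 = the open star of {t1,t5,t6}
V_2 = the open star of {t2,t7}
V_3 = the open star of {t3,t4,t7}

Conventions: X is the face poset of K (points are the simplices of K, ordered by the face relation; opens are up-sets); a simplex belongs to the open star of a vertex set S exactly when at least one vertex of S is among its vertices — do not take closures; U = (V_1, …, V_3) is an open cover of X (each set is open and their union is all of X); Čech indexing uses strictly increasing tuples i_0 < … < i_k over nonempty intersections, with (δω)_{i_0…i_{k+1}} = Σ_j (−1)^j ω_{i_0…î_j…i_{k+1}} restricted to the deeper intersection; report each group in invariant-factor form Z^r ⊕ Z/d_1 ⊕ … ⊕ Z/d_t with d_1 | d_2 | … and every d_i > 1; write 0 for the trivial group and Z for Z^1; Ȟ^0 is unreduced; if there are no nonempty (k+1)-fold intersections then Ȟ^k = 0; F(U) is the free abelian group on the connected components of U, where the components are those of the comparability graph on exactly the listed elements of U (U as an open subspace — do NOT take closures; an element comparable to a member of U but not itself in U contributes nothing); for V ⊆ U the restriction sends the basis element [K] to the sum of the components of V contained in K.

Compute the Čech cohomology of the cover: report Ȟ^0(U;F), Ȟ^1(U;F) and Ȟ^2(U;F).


Ȟ^0(U;F) ≅ Z; Ȟ^1(U;F) ≅ Z^2; Ȟ^2(U;F) ≅ 0

nerve simplices:
  V1={{t1},{t5},{t6},{t1,t2},{t1,t3},{t1,t6},{t1,t7},{t2,t6},{t3,t5},{t4,t5},{t5,t7},{t1,t2,t6},{t1,t3,t7},{t4,t5,t7}} V2={{t2},{t7},{t1,t2},{t1,t7},{t2,t4},{t2,t6},{t2,t7},{t3,t7},{t4,t7},{t5,t7},{t1,t2,t6},{t1,t3,t7},{t2,t4,t7},{t4,t5,t7}} V3={{t3},{t4},{t7},{t1,t3},{t1,t7},{t2,t4},{t2,t7},{t3,t5},{t3,t7},{t4,t5},{t4,t7},{t5,t7},{t1,t3,t7},{t2,t4,t7},{t4,t5,t7}}
  V12={{t1,t2},{t1,t7},{t2,t6},{t5,t7},{t1,t2,t6},{t1,t3,t7},{t4,t5,t7}} V13={{t1,t3},{t1,t7},{t3,t5},{t4,t5},{t5,t7},{t1,t3,t7},{t4,t5,t7}} V23={{t7},{t1,t7},{t2,t4},{t2,t7},{t3,t7},{t4,t7},{t5,t7},{t1,t3,t7},{t2,t4,t7},{t4,t5,t7}}
  V123={{t1,t7},{t5,t7},{t1,t3,t7},{t4,t5,t7}}
components per intersection:
  V1: {{t1},{t6},{t1,t2},{t1,t3},{t1,t6},{t1,t7},{t2,t6},{t1,t2,t6},{t1,t3,t7}} {{t5},{t3,t5},{t4,t5},{t5,t7},{t4,t5,t7}}
  V2: {{t2},{t7},{t1,t2},{t1,t7},{t2,t4},{t2,t6},{t2,t7},{t3,t7},{t4,t7},{t5,t7},{t1,t2,t6},{t1,t3,t7},{t2,t4,t7},{t4,t5,t7}}
  V3: {{t3},{t4},{t7},{t1,t3},{t1,t7},{t2,t4},{t2,t7},{t3,t5},{t3,t7},{t4,t5},{t4,t7},{t5,t7},{t1,t3,t7},{t2,t4,t7},{t4,t5,t7}}
  V12: {{t1,t2},{t2,t6},{t1,t2,t6}} {{t1,t7},{t1,t3,t7}} {{t5,t7},{t4,t5,t7}}
  V13: {{t1,t3},{t1,t7},{t1,t3,t7}} {{t3,t5}} {{t4,t5},{t5,t7},{t4,t5,t7}}
  V23: {{t7},{t1,t7},{t2,t4},{t2,t7},{t3,t7},{t4,t7},{t5,t7},{t1,t3,t7},{t2,t4,t7},{t4,t5,t7}}
  V123: {{t1,t7},{t1,t3,t7}} {{t5,t7},{t4,t5,t7}}
C dims 4,7,2; δ0: rk 3, SNF 1^3; δ1: rk 2, SNF 1^2
degree 0: 4−3−0 = 1 → Ȟ^0 ≅ Z
degree 1: 7−2−3 = 2 → Ȟ^1 ≅ Z^2
degree 2: 2−0−2 = 0 → Ȟ^2 ≅ 0


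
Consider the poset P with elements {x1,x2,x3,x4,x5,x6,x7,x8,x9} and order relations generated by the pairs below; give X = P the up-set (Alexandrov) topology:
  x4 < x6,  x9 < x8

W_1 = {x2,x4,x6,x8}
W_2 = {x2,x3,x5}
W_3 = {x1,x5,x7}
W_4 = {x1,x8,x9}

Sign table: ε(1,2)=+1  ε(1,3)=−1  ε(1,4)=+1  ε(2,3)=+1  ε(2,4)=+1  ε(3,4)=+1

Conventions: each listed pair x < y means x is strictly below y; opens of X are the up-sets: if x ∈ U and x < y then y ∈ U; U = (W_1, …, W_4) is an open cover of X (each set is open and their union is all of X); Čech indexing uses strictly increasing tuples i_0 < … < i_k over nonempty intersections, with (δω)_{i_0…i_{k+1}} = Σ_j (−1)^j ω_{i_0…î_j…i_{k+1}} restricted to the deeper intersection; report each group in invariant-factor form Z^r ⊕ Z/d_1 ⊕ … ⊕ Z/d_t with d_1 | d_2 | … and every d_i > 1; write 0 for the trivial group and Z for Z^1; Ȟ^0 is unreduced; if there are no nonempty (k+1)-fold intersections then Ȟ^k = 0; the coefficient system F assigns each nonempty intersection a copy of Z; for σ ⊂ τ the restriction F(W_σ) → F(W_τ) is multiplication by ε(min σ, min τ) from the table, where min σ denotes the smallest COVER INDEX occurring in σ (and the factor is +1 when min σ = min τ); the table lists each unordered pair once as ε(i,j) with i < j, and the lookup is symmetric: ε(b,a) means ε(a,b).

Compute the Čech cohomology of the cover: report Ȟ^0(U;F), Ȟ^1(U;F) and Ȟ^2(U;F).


intersection data:
  W12={x2} W14={x8} W23={x5} W34={x1}
C dims 4,4; δ0: rk 3, SNF 1^3
Ȟ^0 = (4 − 3) − 0 = 1, so Ȟ^0 ≅ Z
Ȟ^1 = (4 − 0) − 3 = 1, so Ȟ^1 ≅ Z
Ȟ^2 = (0 − 0) − 0 = 0, so Ȟ^2 ≅ 0

Ȟ^0 ≅ Z; Ȟ^1 ≅ Z; Ȟ^2 ≅ 0


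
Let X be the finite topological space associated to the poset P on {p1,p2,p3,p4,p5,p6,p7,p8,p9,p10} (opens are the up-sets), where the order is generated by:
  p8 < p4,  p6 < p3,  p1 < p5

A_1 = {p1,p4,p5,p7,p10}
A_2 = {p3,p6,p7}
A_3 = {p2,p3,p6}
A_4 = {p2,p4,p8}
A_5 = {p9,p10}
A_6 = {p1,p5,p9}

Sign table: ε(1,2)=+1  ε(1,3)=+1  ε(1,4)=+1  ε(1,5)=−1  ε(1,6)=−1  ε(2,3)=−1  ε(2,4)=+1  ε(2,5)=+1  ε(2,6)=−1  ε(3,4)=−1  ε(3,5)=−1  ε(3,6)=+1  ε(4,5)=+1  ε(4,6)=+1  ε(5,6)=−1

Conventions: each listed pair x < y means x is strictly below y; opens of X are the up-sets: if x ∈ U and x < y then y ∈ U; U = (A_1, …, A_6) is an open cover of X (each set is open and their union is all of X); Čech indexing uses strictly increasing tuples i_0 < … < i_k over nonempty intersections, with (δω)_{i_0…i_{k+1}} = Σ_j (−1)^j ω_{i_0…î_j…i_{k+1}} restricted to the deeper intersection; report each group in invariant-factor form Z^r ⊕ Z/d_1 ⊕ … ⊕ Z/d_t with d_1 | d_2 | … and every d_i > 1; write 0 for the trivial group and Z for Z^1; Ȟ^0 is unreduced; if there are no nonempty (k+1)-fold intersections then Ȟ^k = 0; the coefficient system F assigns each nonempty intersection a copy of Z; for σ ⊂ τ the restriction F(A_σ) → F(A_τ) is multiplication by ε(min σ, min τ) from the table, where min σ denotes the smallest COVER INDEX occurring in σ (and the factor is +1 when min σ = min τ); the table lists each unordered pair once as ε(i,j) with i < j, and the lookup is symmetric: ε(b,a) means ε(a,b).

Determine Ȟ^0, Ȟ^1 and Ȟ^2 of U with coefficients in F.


Ȟ^0(U;F) ≅ 0,  Ȟ^1(U;F) ≅ Z ⊕ Z/2,  Ȟ^2(U;F) ≅ 0

cover nerve:
  A12={p7} A14={p4} A15={p10} A16={p1,p5} A23={p3,p6} A34={p2} A56={p9}
C dims 6,7; δ0: rk 6, SNF 1^5·2
Ȟ^0: (6−6)−0=0 ⇒ 0
Ȟ^1: (7−0)−6=1 plus torsion [2] ⇒ Z ⊕ Z/2
Ȟ^2: (0−0)−0=0 ⇒ 0


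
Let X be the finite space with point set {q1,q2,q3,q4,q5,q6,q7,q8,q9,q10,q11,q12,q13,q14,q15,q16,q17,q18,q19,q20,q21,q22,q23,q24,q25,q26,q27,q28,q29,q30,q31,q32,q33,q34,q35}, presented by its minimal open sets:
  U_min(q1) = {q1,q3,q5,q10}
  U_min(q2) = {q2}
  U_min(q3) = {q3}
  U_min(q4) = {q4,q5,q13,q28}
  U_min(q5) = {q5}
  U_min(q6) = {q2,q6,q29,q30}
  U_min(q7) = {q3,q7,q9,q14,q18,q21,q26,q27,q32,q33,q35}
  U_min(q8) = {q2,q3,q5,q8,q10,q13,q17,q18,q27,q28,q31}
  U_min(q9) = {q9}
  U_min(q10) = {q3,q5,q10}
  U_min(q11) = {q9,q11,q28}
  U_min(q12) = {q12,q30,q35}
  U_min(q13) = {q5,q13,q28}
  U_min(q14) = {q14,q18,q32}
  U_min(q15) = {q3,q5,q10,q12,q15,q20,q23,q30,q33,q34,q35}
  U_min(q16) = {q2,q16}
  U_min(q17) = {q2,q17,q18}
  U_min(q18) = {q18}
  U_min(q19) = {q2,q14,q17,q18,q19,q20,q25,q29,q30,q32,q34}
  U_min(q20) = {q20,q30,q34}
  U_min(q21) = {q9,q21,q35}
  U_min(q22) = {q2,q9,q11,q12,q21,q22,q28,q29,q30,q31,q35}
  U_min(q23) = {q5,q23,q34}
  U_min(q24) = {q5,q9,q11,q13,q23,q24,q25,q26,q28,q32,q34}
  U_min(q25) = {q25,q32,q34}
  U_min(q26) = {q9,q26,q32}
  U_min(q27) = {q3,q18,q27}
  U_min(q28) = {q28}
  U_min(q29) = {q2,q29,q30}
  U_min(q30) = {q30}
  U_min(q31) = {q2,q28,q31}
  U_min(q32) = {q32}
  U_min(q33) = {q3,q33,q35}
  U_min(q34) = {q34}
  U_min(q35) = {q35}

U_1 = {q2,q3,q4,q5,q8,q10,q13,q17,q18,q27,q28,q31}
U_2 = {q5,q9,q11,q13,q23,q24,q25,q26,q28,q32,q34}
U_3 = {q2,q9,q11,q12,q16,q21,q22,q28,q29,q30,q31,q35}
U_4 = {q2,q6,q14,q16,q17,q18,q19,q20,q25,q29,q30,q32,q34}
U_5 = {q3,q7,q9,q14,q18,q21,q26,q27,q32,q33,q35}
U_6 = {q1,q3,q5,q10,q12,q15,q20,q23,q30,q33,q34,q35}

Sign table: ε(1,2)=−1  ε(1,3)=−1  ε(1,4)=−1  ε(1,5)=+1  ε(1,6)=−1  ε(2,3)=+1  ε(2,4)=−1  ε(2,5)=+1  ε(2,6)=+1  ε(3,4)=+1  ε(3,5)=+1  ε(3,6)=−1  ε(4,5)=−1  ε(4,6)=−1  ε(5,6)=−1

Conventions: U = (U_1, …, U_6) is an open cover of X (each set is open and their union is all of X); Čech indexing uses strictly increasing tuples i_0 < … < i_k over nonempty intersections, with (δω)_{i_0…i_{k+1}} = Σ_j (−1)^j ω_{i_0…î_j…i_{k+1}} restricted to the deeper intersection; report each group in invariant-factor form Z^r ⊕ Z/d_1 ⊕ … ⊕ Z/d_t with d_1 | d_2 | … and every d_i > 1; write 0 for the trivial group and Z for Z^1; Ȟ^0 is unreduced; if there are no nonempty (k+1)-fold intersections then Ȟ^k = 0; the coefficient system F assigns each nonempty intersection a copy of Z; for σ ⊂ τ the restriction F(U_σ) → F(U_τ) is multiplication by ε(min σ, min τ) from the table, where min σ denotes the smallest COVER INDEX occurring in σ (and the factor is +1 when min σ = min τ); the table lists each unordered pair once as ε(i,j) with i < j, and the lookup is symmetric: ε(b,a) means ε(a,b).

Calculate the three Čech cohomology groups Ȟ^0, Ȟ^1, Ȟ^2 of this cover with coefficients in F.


nerve of the cover:
  U12={q5,q13,q28} U13={q2,q28,q31} U14={q2,q17,q18} U15={q3,q18,q27} U16={q3,q5,q10} U23={q9,q11,q28} U24={q25,q32,q34} U25={q9,q26,q32} U26={q5,q23,q34} U34={q2,q16,q29,q30} U35={q9,q21,q35} U36={q12,q30,q35} U45={q14,q18,q32} U46={q20,q30,q34} U56={q3,q33,q35}
  U123={q28} U126={q5} U134={q2} U145={q18} U156={q3} U235={q9} U245={q32} U246={q34} U346={q30} U356={q35}
C dims 6,15,10; δ0: rk 6, SNF 1^5·2; δ1: rk 9, SNF 1^9
Ȟ^0 = (6 − 6) − 0 = 0, so Ȟ^0 ≅ 0
Ȟ^1 = (15 − 9) − 6 = 0 plus torsion [2], so Ȟ^1 ≅ Z/2
Ȟ^2 = (10 − 0) − 9 = 1, so Ȟ^2 ≅ Z

Ȟ^0 ≅ 0, Ȟ^1 ≅ Z/2, Ȟ^2 ≅ Z


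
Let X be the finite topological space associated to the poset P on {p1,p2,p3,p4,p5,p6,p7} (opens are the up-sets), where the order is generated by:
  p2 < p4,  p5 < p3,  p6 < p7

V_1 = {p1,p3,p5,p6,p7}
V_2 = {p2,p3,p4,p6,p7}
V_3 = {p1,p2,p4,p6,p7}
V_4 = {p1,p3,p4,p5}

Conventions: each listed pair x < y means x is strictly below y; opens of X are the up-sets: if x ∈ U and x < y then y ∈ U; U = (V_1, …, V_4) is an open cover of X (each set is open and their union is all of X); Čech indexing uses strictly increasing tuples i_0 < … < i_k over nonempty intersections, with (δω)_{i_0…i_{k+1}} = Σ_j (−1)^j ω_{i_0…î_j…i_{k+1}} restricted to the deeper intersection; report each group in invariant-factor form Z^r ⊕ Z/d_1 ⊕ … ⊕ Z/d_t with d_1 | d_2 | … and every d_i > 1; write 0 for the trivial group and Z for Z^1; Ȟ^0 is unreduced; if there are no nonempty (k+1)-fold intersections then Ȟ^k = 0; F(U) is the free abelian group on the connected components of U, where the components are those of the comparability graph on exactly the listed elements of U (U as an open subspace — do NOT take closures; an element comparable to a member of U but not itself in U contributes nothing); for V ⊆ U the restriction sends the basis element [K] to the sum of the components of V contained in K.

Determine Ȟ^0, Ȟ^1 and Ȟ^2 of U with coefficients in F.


nonempty overlaps:
  V12={p3,p6,p7} V13={p1,p6,p7} V14={p1,p3,p5} V23={p2,p4,p6,p7} V24={p3,p4} V34={p1,p4}
  V123={p6,p7} V124={p3} V134={p1} V234={p4}
components per intersection:
  V1: {p1} {p3,p5} {p6,p7}
  V2: {p2,p4} {p3} {p6,p7}
  V3: {p1} {p2,p4} {p6,p7}
  V4: {p1} {p3,p5} {p4}
  V12: {p3} {p6,p7}
  V13: {p1} {p6,p7}
  V14: {p1} {p3,p5}
  V23: {p2,p4} {p6,p7}
  V24: {p3} {p4}
  V34: {p1} {p4}
  V123: {p6,p7}
  V124: {p3}
  V134: {p1}
  V234: {p4}
C dims 12,12,4; δ0: rk 8, SNF 1^8; δ1: rk 4, SNF 1^4
degree 0: 12−8−0 = 4 → Ȟ^0 ≅ Z^4
degree 1: 12−4−8 = 0 → Ȟ^1 ≅ 0
degree 2: 4−0−4 = 0 → Ȟ^2 ≅ 0

Ȟ^0 ≅ Z^4,  Ȟ^1 ≅ 0,  Ȟ^2 ≅ 0


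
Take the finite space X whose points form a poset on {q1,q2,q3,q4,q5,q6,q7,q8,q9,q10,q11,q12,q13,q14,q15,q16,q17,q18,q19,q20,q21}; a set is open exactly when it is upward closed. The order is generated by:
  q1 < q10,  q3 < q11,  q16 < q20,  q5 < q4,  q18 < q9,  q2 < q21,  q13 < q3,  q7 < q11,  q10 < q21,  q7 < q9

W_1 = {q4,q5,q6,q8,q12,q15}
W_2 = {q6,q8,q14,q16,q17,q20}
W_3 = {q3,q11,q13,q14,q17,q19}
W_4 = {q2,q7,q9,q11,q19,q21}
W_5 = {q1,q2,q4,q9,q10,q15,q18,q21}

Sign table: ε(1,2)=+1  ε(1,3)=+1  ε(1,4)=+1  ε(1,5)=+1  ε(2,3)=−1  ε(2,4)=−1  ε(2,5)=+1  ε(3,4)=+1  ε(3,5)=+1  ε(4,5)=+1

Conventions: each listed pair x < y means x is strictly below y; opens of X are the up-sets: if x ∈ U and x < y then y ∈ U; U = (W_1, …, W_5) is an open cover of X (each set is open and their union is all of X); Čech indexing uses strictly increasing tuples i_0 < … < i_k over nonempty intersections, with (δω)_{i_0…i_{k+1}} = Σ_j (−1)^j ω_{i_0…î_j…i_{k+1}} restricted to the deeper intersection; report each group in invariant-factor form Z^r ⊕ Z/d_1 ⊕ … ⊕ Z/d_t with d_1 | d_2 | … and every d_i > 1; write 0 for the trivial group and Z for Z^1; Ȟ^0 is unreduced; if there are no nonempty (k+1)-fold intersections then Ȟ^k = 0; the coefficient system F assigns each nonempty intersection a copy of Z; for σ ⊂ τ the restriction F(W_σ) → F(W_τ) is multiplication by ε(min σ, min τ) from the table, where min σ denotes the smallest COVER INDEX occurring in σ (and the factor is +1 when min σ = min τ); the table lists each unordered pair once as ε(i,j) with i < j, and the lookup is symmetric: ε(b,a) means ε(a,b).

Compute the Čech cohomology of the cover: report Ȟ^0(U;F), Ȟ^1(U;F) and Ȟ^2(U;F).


Ȟ^0 = 0, Ȟ^1 = Z/2, Ȟ^2 = 0

cover nerve:
  W12={q6,q8} W15={q4,q15} W23={q14,q17} W34={q11,q19} W45={q2,q9,q21}
C dims 5,5; δ0: rk 5, SNF 1^4·2
Ȟ^0: (5−5)−0=0 ⇒ 0
Ȟ^1: (5−0)−5=0 plus torsion [2] ⇒ Z/2
Ȟ^2: (0−0)−0=0 ⇒ 0


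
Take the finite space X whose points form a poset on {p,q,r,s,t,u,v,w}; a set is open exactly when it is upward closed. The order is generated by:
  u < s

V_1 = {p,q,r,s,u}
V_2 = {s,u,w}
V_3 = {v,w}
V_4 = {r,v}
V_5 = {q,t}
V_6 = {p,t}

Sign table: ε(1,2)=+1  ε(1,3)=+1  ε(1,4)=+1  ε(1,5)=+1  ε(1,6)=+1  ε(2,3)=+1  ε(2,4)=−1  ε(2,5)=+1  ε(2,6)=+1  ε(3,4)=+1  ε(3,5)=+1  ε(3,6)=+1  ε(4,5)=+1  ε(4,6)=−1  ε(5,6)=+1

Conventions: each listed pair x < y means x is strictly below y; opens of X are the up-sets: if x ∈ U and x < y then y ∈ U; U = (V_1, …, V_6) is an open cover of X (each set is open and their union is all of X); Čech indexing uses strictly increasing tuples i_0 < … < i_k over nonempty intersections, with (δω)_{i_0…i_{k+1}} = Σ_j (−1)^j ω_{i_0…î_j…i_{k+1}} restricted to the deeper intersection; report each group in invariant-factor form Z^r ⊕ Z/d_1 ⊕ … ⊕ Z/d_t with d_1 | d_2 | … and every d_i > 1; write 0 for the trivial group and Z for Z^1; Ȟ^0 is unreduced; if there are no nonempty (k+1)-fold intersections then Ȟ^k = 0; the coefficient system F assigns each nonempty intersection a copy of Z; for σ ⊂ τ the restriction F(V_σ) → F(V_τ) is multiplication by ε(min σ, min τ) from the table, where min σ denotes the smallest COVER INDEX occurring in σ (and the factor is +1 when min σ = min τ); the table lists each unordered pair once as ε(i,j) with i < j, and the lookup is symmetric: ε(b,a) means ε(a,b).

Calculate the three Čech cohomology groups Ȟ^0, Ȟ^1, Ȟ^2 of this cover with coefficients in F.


nonempty intersections:
  V12={s,u} V14={r} V15={q} V16={p} V23={w} V34={v} V56={t}
C dims 6,7; δ0: rk 5, SNF 1^5
Ȟ^0: (6−5)−0=1 ⇒ Z
Ȟ^1: (7−0)−5=2 ⇒ Z^2
Ȟ^2: (0−0)−0=0 ⇒ 0

Ȟ^0(U;F) ≅ Z, Ȟ^1(U;F) ≅ Z^2, Ȟ^2(U;F) ≅ 0


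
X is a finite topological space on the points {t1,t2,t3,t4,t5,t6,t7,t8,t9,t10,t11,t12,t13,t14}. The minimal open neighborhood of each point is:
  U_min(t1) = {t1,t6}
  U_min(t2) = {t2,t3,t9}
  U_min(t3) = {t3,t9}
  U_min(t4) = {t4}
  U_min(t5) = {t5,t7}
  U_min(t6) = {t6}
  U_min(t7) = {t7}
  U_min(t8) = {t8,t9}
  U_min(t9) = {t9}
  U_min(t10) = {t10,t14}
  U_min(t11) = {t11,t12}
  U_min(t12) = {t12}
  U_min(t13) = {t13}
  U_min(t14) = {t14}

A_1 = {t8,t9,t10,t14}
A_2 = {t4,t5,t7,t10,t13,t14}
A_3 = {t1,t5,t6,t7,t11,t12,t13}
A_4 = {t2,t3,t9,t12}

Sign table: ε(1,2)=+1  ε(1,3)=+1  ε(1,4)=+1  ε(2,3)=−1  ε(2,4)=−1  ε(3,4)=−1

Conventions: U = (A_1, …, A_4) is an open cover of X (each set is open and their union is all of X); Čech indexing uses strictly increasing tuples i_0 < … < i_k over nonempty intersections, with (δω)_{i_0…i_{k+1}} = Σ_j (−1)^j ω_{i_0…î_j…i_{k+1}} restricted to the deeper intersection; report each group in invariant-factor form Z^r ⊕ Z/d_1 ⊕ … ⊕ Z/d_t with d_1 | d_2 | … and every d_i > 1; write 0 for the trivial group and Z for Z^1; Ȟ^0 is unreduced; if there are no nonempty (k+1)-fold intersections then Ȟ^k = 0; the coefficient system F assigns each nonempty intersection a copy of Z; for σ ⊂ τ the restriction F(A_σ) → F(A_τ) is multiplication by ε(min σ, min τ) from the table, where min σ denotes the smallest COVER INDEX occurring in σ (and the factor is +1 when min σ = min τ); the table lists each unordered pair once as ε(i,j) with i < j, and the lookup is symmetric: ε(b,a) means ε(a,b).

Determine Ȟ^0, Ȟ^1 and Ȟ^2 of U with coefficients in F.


Ȟ^0 ≅ Z, Ȟ^1 ≅ Z, Ȟ^2 ≅ 0

cover nerve:
  A12={t10,t14} A14={t9} A23={t5,t7,t13} A34={t12}
C dims 4,4; δ0: rk 3, SNF 1^3
Ȟ^0: (4−3)−0=1 ⇒ Z
Ȟ^1: (4−0)−3=1 ⇒ Z
Ȟ^2: (0−0)−0=0 ⇒ 0


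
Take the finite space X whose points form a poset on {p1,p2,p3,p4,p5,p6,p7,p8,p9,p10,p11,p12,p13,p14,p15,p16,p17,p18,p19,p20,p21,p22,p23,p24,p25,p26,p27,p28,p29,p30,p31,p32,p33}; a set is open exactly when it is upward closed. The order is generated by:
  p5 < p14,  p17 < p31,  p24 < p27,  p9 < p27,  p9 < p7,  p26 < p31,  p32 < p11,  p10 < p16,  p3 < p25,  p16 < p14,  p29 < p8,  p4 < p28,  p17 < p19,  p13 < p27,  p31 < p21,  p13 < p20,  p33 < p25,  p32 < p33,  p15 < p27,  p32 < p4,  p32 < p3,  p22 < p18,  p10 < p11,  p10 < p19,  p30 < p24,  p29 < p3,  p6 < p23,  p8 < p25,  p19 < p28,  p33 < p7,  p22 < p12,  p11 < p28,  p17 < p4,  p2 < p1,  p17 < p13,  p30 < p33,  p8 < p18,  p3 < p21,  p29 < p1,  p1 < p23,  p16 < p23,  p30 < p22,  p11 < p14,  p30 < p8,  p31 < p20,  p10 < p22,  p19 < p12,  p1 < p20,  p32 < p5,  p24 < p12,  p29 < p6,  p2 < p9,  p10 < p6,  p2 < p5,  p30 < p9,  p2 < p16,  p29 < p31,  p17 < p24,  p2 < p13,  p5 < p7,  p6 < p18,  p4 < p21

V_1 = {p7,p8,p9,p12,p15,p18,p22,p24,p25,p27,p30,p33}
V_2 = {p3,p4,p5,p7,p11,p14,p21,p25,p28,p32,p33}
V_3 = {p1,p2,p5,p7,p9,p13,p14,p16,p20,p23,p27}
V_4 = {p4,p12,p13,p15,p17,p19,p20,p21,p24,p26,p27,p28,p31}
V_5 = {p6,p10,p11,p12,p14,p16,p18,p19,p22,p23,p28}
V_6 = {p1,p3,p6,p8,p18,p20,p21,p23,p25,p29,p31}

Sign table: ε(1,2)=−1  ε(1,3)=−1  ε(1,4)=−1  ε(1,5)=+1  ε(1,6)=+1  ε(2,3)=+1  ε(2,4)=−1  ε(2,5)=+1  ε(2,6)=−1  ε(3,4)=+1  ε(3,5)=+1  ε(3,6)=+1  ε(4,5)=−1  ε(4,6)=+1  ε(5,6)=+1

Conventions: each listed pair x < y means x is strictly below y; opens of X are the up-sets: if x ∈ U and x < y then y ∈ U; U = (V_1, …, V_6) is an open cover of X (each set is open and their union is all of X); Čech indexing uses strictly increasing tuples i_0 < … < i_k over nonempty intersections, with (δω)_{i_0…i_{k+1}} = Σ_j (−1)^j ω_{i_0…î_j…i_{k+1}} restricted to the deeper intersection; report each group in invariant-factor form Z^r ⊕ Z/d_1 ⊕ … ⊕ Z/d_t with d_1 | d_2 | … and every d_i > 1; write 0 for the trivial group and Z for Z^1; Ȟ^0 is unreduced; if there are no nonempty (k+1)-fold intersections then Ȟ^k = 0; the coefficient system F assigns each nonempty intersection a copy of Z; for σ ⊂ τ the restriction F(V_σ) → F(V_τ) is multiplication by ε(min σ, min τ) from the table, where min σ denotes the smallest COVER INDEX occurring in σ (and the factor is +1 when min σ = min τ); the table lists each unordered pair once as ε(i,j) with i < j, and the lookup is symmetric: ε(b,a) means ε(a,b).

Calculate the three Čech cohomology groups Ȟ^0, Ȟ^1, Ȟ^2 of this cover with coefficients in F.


nonempty intersections:
  V12={p7,p25,p33} V13={p7,p9,p27} V14={p12,p15,p24,p27} V15={p12,p18,p22} V16={p8,p18,p25} V23={p5,p7,p14} V24={p4,p21,p28} V25={p11,p14,p28} V26={p3,p21,p25} V34={p13,p20,p27} V35={p14,p16,p23} V36={p1,p20,p23} V45={p12,p19,p28} V46={p20,p21,p31} V56={p6,p18,p23}
  V123={p7} V126={p25} V134={p27} V145={p12} V156={p18} V235={p14} V245={p28} V246={p21} V346={p20} V356={p23}
C dims 6,15,10; δ0: rk 6, SNF 1^5·2; δ1: rk 9, SNF 1^9
Ȟ^0: (6−6)−0=0 ⇒ 0
Ȟ^1: (15−9)−6=0 plus torsion [2] ⇒ Z/2
Ȟ^2: (10−0)−9=1 ⇒ Z

Ȟ^0(U;F) ≅ 0, Ȟ^1(U;F) ≅ Z/2 and Ȟ^2(U;F) ≅ Z
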